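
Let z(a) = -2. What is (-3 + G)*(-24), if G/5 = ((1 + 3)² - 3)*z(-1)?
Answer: 3192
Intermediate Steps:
G = -130 (G = 5*(((1 + 3)² - 3)*(-2)) = 5*((4² - 3)*(-2)) = 5*((16 - 3)*(-2)) = 5*(13*(-2)) = 5*(-26) = -130)
(-3 + G)*(-24) = (-3 - 130)*(-24) = -133*(-24) = 3192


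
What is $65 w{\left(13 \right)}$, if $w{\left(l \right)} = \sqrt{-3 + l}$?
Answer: $65 \sqrt{10} \approx 205.55$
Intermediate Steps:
$65 w{\left(13 \right)} = 65 \sqrt{-3 + 13} = 65 \sqrt{10}$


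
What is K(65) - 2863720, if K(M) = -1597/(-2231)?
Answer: -6388957723/2231 ≈ -2.8637e+6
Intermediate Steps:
K(M) = 1597/2231 (K(M) = -1597*(-1/2231) = 1597/2231)
K(65) - 2863720 = 1597/2231 - 2863720 = -6388957723/2231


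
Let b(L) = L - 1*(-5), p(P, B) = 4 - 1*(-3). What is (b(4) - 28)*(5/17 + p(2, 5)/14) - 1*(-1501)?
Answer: 50521/34 ≈ 1485.9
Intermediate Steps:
p(P, B) = 7 (p(P, B) = 4 + 3 = 7)
b(L) = 5 + L (b(L) = L + 5 = 5 + L)
(b(4) - 28)*(5/17 + p(2, 5)/14) - 1*(-1501) = ((5 + 4) - 28)*(5/17 + 7/14) - 1*(-1501) = (9 - 28)*(5*(1/17) + 7*(1/14)) + 1501 = -19*(5/17 + 1/2) + 1501 = -19*27/34 + 1501 = -513/34 + 1501 = 50521/34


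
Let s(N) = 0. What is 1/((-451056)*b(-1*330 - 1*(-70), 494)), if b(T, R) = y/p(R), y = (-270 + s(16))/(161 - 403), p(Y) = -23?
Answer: 2783/60892560 ≈ 4.5703e-5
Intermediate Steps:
y = 135/121 (y = (-270 + 0)/(161 - 403) = -270/(-242) = -270*(-1/242) = 135/121 ≈ 1.1157)
b(T, R) = -135/2783 (b(T, R) = (135/121)/(-23) = (135/121)*(-1/23) = -135/2783)
1/((-451056)*b(-1*330 - 1*(-70), 494)) = 1/((-451056)*(-135/2783)) = -1/451056*(-2783/135) = 2783/60892560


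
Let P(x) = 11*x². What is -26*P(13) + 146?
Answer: -48188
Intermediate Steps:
-26*P(13) + 146 = -286*13² + 146 = -286*169 + 146 = -26*1859 + 146 = -48334 + 146 = -48188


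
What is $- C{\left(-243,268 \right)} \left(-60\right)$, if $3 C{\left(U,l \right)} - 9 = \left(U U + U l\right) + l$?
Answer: $-115960$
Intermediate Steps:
$C{\left(U,l \right)} = 3 + \frac{l}{3} + \frac{U^{2}}{3} + \frac{U l}{3}$ ($C{\left(U,l \right)} = 3 + \frac{\left(U U + U l\right) + l}{3} = 3 + \frac{\left(U^{2} + U l\right) + l}{3} = 3 + \frac{l + U^{2} + U l}{3} = 3 + \left(\frac{l}{3} + \frac{U^{2}}{3} + \frac{U l}{3}\right) = 3 + \frac{l}{3} + \frac{U^{2}}{3} + \frac{U l}{3}$)
$- C{\left(-243,268 \right)} \left(-60\right) = - \left(3 + \frac{1}{3} \cdot 268 + \frac{\left(-243\right)^{2}}{3} + \frac{1}{3} \left(-243\right) 268\right) \left(-60\right) = - \left(3 + \frac{268}{3} + \frac{1}{3} \cdot 59049 - 21708\right) \left(-60\right) = - \left(3 + \frac{268}{3} + 19683 - 21708\right) \left(-60\right) = - \frac{\left(-5798\right) \left(-60\right)}{3} = \left(-1\right) 115960 = -115960$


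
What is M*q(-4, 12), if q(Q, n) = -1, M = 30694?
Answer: -30694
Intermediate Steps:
M*q(-4, 12) = 30694*(-1) = -30694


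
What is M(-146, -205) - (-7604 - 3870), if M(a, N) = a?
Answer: 11328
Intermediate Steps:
M(-146, -205) - (-7604 - 3870) = -146 - (-7604 - 3870) = -146 - 1*(-11474) = -146 + 11474 = 11328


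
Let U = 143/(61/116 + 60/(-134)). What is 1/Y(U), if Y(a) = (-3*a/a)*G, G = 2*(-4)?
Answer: 1/24 ≈ 0.041667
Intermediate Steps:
G = -8
U = 1111396/607 (U = 143/(61*(1/116) + 60*(-1/134)) = 143/(61/116 - 30/67) = 143/(607/7772) = 143*(7772/607) = 1111396/607 ≈ 1831.0)
Y(a) = 24 (Y(a) = -3*a/a*(-8) = -3*1*(-8) = -3*(-8) = 24)
1/Y(U) = 1/24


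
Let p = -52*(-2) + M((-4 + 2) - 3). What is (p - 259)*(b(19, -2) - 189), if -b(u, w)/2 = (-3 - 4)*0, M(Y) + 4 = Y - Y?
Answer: 30051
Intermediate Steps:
M(Y) = -4 (M(Y) = -4 + (Y - Y) = -4 + 0 = -4)
b(u, w) = 0 (b(u, w) = -2*(-3 - 4)*0 = -(-14)*0 = -2*0 = 0)
p = 100 (p = -52*(-2) - 4 = 104 - 4 = 100)
(p - 259)*(b(19, -2) - 189) = (100 - 259)*(0 - 189) = -159*(-189) = 30051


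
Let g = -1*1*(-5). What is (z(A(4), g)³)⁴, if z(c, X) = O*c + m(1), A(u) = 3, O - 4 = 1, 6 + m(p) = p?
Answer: 1000000000000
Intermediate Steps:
m(p) = -6 + p
O = 5 (O = 4 + 1 = 5)
g = 5 (g = -1*(-5) = 5)
z(c, X) = -5 + 5*c (z(c, X) = 5*c + (-6 + 1) = 5*c - 5 = -5 + 5*c)
(z(A(4), g)³)⁴ = ((-5 + 5*3)³)⁴ = ((-5 + 15)³)⁴ = (10³)⁴ = 1000⁴ = 1000000000000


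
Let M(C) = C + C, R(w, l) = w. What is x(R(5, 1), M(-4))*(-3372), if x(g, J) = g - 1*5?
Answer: 0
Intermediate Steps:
M(C) = 2*C
x(g, J) = -5 + g (x(g, J) = g - 5 = -5 + g)
x(R(5, 1), M(-4))*(-3372) = (-5 + 5)*(-3372) = 0*(-3372) = 0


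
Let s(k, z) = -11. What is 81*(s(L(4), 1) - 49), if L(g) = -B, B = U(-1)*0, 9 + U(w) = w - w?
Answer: -4860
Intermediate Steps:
U(w) = -9 (U(w) = -9 + (w - w) = -9 + 0 = -9)
B = 0 (B = -9*0 = 0)
L(g) = 0 (L(g) = -1*0 = 0)
81*(s(L(4), 1) - 49) = 81*(-11 - 49) = 81*(-60) = -4860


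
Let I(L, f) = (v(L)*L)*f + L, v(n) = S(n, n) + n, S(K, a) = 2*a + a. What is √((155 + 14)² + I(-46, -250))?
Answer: I*√2087485 ≈ 1444.8*I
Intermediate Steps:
S(K, a) = 3*a
v(n) = 4*n (v(n) = 3*n + n = 4*n)
I(L, f) = L + 4*f*L² (I(L, f) = ((4*L)*L)*f + L = (4*L²)*f + L = 4*f*L² + L = L + 4*f*L²)
√((155 + 14)² + I(-46, -250)) = √((155 + 14)² - 46*(1 + 4*(-46)*(-250))) = √(169² - 46*(1 + 46000)) = √(28561 - 46*46001) = √(28561 - 2116046) = √(-2087485) = I*√2087485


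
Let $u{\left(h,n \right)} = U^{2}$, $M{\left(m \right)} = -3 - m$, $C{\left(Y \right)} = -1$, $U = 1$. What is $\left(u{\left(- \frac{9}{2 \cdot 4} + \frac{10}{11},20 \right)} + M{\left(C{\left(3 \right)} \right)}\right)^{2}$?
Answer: $1$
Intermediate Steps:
$u{\left(h,n \right)} = 1$ ($u{\left(h,n \right)} = 1^{2} = 1$)
$\left(u{\left(- \frac{9}{2 \cdot 4} + \frac{10}{11},20 \right)} + M{\left(C{\left(3 \right)} \right)}\right)^{2} = \left(1 - 2\right)^{2} = \left(-1\right)^{2} = 1$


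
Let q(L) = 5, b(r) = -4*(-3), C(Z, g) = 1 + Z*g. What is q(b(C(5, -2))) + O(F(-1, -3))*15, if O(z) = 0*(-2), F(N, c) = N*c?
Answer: 5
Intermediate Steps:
b(r) = 12
O(z) = 0
q(b(C(5, -2))) + O(F(-1, -3))*15 = 5 + 0*15 = 5 + 0 = 5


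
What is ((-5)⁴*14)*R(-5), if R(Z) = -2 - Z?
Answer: 26250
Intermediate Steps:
((-5)⁴*14)*R(-5) = ((-5)⁴*14)*(-2 - 1*(-5)) = (625*14)*(-2 + 5) = 8750*3 = 26250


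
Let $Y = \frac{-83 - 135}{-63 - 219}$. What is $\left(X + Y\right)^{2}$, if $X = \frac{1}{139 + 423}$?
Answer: $\frac{3769837201}{6279294564} \approx 0.60036$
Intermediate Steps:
$Y = \frac{109}{141}$ ($Y = - \frac{218}{-282} = \left(-218\right) \left(- \frac{1}{282}\right) = \frac{109}{141} \approx 0.77305$)
$X = \frac{1}{562} \approx 0.0017794$
$\left(X + Y\right)^{2} = \left(\frac{1}{562} + \frac{109}{141}\right)^{2} = \left(\frac{61399}{79242}\right)^{2} = \frac{3769837201}{6279294564}$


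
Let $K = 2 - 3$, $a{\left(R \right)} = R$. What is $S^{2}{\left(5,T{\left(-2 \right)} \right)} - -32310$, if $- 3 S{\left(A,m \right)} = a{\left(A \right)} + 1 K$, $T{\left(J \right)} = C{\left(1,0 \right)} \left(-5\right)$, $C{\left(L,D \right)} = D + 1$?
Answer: $\frac{290806}{9} \approx 32312.0$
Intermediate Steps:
$C{\left(L,D \right)} = 1 + D$
$K = -1$
$T{\left(J \right)} = -5$ ($T{\left(J \right)} = \left(1 + 0\right) \left(-5\right) = 1 \left(-5\right) = -5$)
$S{\left(A,m \right)} = \frac{1}{3} - \frac{A}{3}$ ($S{\left(A,m \right)} = - \frac{A + 1 \left(-1\right)}{3} = - \frac{A - 1}{3} = - \frac{-1 + A}{3} = \frac{1}{3} - \frac{A}{3}$)
$S^{2}{\left(5,T{\left(-2 \right)} \right)} - -32310 = \left(\frac{1}{3} - \frac{5}{3}\right)^{2} - -32310 = \left(\frac{1}{3} - \frac{5}{3}\right)^{2} + 32310 = \left(- \frac{4}{3}\right)^{2} + 32310 = \frac{16}{9} + 32310 = \frac{290806}{9}$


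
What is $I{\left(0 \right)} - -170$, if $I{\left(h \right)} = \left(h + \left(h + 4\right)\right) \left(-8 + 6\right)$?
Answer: $162$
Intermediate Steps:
$I{\left(h \right)} = -8 - 4 h$ ($I{\left(h \right)} = \left(h + \left(4 + h\right)\right) \left(-2\right) = \left(4 + 2 h\right) \left(-2\right) = -8 - 4 h$)
$I{\left(0 \right)} - -170 = \left(-8 - 0\right) - -170 = \left(-8 + 0\right) + 170 = -8 + 170 = 162$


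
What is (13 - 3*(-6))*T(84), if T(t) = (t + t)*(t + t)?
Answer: 874944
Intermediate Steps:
T(t) = 4*t**2 (T(t) = (2*t)*(2*t) = 4*t**2)
(13 - 3*(-6))*T(84) = (13 - 3*(-6))*(4*84**2) = (13 + 18)*(4*7056) = 31*28224 = 874944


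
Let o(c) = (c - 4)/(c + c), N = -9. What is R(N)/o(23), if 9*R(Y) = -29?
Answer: -1334/171 ≈ -7.8012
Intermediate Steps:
R(Y) = -29/9 (R(Y) = (1/9)*(-29) = -29/9)
o(c) = (-4 + c)/(2*c) (o(c) = (-4 + c)/((2*c)) = (-4 + c)*(1/(2*c)) = (-4 + c)/(2*c))
R(N)/o(23) = -29*46/(-4 + 23)/9 = -29/(9*((1/2)*(1/23)*19)) = -29/(9*19/46) = -29/9*46/19 = -1334/171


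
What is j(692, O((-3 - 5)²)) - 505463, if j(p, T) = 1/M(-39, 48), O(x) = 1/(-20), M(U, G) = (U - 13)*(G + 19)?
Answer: -1761033093/3484 ≈ -5.0546e+5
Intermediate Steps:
M(U, G) = (-13 + U)*(19 + G)
O(x) = -1/20
j(p, T) = -1/3484 (j(p, T) = 1/(-247 - 13*48 + 19*(-39) + 48*(-39)) = 1/(-247 - 624 - 741 - 1872) = 1/(-3484) = -1/3484)
j(692, O((-3 - 5)²)) - 505463 = -1/3484 - 505463 = -1761033093/3484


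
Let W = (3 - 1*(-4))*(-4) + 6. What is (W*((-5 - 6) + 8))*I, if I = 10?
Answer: 660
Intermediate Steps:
W = -22 (W = (3 + 4)*(-4) + 6 = 7*(-4) + 6 = -28 + 6 = -22)
(W*((-5 - 6) + 8))*I = -22*((-5 - 6) + 8)*10 = -22*(-11 + 8)*10 = -22*(-3)*10 = 66*10 = 660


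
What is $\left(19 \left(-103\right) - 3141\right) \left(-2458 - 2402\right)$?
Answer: $24776280$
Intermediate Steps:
$\left(19 \left(-103\right) - 3141\right) \left(-2458 - 2402\right) = \left(-1957 - 3141\right) \left(-4860\right) = \left(-5098\right) \left(-4860\right) = 24776280$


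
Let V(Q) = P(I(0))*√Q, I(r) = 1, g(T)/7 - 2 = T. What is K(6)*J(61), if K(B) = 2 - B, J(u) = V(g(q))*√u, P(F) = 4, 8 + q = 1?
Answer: -16*I*√2135 ≈ -739.3*I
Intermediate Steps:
q = -7 (q = -8 + 1 = -7)
g(T) = 14 + 7*T
V(Q) = 4*√Q
J(u) = 4*I*√35*√u (J(u) = (4*√(14 + 7*(-7)))*√u = (4*√(14 - 49))*√u = (4*√(-35))*√u = (4*(I*√35))*√u = (4*I*√35)*√u = 4*I*√35*√u)
K(6)*J(61) = (2 - 1*6)*(4*I*√35*√61) = (2 - 6)*(4*I*√2135) = -16*I*√2135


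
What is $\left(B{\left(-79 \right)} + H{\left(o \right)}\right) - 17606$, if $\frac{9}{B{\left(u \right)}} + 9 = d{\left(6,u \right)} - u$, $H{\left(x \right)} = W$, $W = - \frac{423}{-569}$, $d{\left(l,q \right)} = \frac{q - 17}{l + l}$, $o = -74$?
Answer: $- \frac{621073121}{35278} \approx -17605.0$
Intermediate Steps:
$d{\left(l,q \right)} = \frac{-17 + q}{2 l}$
$W = \frac{423}{569}$ ($W = \left(-423\right) \left(- \frac{1}{569}\right) = \frac{423}{569} \approx 0.74341$)
$H{\left(x \right)} = \frac{423}{569}$
$B{\left(u \right)} = \frac{9}{- \frac{125}{12} - \frac{11 u}{12}}$ ($B{\left(u \right)} = \frac{9}{-9 - \left(u - \frac{-17 + u}{2 \cdot 6}\right)} = \frac{9}{-9 - \left(u - \frac{-17 + u}{12}\right)} = \frac{9}{-9 - \left(\frac{17}{12} + \frac{11 u}{12}\right)} = \frac{9}{- \frac{125}{12} - \frac{11 u}{12}}$)
$\left(B{\left(-79 \right)} + H{\left(o \right)}\right) - 17606 = \left(- \frac{108}{125 + 11 \left(-79\right)} + \frac{423}{569}\right) - 17606 = \left(- \frac{108}{125 - 869} + \frac{423}{569}\right) - 17606 = \left(- \frac{108}{-744} + \frac{423}{569}\right) - 17606 = \left(\left(-108\right) \left(- \frac{1}{744}\right) + \frac{423}{569}\right) - 17606 = \left(\frac{9}{62} + \frac{423}{569}\right) - 17606 = \frac{31347}{35278} - 17606 = - \frac{621073121}{35278}$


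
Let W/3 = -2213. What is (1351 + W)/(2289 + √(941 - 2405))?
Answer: -4034744/1746995 + 10576*I*√366/5240985 ≈ -2.3095 + 0.038606*I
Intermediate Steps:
W = -6639 (W = 3*(-2213) = -6639)
(1351 + W)/(2289 + √(941 - 2405)) = (1351 - 6639)/(2289 + √(941 - 2405)) = -5288/(2289 + √(-1464)) = -5288/(2289 + 2*I*√366)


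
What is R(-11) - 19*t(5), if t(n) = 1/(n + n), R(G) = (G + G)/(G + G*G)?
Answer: -21/10 ≈ -2.1000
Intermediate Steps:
R(G) = 2*G/(G + G²) (R(G) = (2*G)/(G + G²) = 2*G/(G + G²))
t(n) = 1/(2*n)
R(-11) - 19*t(5) = 2/(1 - 11) - 19/(2*5) = 2/(-10) - 19/(2*5) = 2*(-⅒) - 19*⅒ = -⅕ - 19/10 = -21/10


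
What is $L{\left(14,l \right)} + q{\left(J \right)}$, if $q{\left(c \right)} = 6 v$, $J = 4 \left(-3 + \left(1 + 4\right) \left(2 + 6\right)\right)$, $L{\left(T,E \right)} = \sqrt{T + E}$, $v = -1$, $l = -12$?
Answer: $-6 + \sqrt{2} \approx -4.5858$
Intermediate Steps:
$L{\left(T,E \right)} = \sqrt{E + T}$
$J = 148$ ($J = 4 \left(-3 + 5 \cdot 8\right) = 4 \left(-3 + 40\right) = 4 \cdot 37 = 148$)
$q{\left(c \right)} = -6$ ($q{\left(c \right)} = 6 \left(-1\right) = -6$)
$L{\left(14,l \right)} + q{\left(J \right)} = \sqrt{-12 + 14} - 6 = \sqrt{2} - 6 = -6 + \sqrt{2}$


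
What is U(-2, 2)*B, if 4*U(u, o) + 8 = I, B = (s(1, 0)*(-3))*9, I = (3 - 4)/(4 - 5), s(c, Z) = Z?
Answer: 0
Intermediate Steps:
I = 1 (I = -1/(-1) = -1*(-1) = 1)
B = 0 (B = (0*(-3))*9 = 0*9 = 0)
U(u, o) = -7/4 (U(u, o) = -2 + (1/4)*1 = -2 + 1/4 = -7/4)
U(-2, 2)*B = -7/4*0 = 0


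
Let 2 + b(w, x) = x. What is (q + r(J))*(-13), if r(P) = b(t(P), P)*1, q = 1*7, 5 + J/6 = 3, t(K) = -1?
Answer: 91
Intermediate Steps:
J = -12 (J = -30 + 6*3 = -30 + 18 = -12)
b(w, x) = -2 + x
q = 7
r(P) = -2 + P (r(P) = (-2 + P)*1 = -2 + P)
(q + r(J))*(-13) = (7 + (-2 - 12))*(-13) = (7 - 14)*(-13) = -7*(-13) = 91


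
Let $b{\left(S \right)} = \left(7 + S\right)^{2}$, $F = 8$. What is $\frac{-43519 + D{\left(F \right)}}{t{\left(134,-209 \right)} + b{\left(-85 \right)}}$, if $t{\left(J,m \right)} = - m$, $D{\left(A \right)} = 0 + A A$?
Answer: $- \frac{43455}{6293} \approx -6.9053$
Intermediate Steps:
$D{\left(A \right)} = A^{2}$ ($D{\left(A \right)} = 0 + A^{2} = A^{2}$)
$\frac{-43519 + D{\left(F \right)}}{t{\left(134,-209 \right)} + b{\left(-85 \right)}} = \frac{-43519 + 8^{2}}{\left(-1\right) \left(-209\right) + \left(7 - 85\right)^{2}} = \frac{-43519 + 64}{209 + \left(-78\right)^{2}} = - \frac{43455}{209 + 6084} = - \frac{43455}{6293}$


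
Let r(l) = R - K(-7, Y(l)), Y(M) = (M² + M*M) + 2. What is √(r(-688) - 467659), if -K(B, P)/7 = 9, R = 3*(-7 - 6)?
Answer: I*√467635 ≈ 683.84*I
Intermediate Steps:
Y(M) = 2 + 2*M² (Y(M) = (M² + M²) + 2 = 2*M² + 2 = 2 + 2*M²)
R = -39 (R = 3*(-13) = -39)
K(B, P) = -63 (K(B, P) = -7*9 = -63)
r(l) = 24 (r(l) = -39 - 1*(-63) = -39 + 63 = 24)
√(r(-688) - 467659) = √(24 - 467659) = √(-467635) = I*√467635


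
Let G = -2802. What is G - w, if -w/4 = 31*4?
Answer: -2306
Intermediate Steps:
w = -496 (w = -124*4 = -4*124 = -496)
G - w = -2802 - 1*(-496) = -2802 + 496 = -2306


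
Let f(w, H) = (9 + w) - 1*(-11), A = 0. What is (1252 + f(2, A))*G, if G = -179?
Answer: -228046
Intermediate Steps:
f(w, H) = 20 + w (f(w, H) = (9 + w) + 11 = 20 + w)
(1252 + f(2, A))*G = (1252 + (20 + 2))*(-179) = (1252 + 22)*(-179) = 1274*(-179) = -228046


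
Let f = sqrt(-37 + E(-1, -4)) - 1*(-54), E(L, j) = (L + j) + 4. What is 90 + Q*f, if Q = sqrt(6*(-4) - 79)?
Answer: 90 - sqrt(3914) + 54*I*sqrt(103) ≈ 27.438 + 548.04*I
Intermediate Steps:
E(L, j) = 4 + L + j
Q = I*sqrt(103) (Q = sqrt(-24 - 79) = sqrt(-103) = I*sqrt(103) ≈ 10.149*I)
f = 54 + I*sqrt(38) (f = sqrt(-37 + (4 - 1 - 4)) - 1*(-54) = sqrt(-37 - 1) + 54 = sqrt(-38) + 54 = I*sqrt(38) + 54 = 54 + I*sqrt(38) ≈ 54.0 + 6.1644*I)
90 + Q*f = 90 + (I*sqrt(103))*(54 + I*sqrt(38)) = 90 + I*sqrt(103)*(54 + I*sqrt(38))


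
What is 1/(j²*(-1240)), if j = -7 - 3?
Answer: -1/124000 ≈ -8.0645e-6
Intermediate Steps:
j = -10
1/(j²*(-1240)) = 1/((-10)²*(-1240)) = 1/(100*(-1240)) = 1/(-124000) = -1/124000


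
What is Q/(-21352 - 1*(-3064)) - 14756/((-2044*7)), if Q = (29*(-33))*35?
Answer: 8917907/3115056 ≈ 2.8628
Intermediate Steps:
Q = -33495 (Q = -957*35 = -33495)
Q/(-21352 - 1*(-3064)) - 14756/((-2044*7)) = -33495/(-21352 - 1*(-3064)) - 14756/((-2044*7)) = -33495/(-21352 + 3064) - 14756/(-14308) = -33495/(-18288) - 14756*(-1/14308) = -33495*(-1/18288) + 527/511 = 11165/6096 + 527/511 = 8917907/3115056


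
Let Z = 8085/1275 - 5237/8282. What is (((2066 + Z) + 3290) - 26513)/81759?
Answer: -4963291479/19185294410 ≈ -0.25870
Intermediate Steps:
Z = 4018853/703970 (Z = 8085*(1/1275) - 5237*1/8282 = 539/85 - 5237/8282 = 4018853/703970 ≈ 5.7088)
(((2066 + Z) + 3290) - 26513)/81759 = (((2066 + 4018853/703970) + 3290) - 26513)/81759 = ((1458420873/703970 + 3290) - 26513)*(1/81759) = (3774482173/703970 - 26513)*(1/81759) = -14889874437/703970*1/81759 = -4963291479/19185294410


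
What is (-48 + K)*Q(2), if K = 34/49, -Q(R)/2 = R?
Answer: 9272/49 ≈ 189.22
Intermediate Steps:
Q(R) = -2*R
K = 34/49 (K = 34*(1/49) = 34/49 ≈ 0.69388)
(-48 + K)*Q(2) = (-48 + 34/49)*(-2*2) = -2318/49*(-4) = 9272/49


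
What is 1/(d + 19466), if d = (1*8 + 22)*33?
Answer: 1/20456 ≈ 4.8885e-5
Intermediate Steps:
d = 990 (d = (8 + 22)*33 = 30*33 = 990)
1/(d + 19466) = 1/(990 + 19466) = 1/20456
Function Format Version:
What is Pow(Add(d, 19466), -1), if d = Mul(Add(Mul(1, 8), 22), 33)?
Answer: Rational(1, 20456) ≈ 4.8885e-5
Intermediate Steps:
d = 990 (d = Mul(Add(8, 22), 33) = Mul(30, 33) = 990)
Pow(Add(d, 19466), -1) = Pow(Add(990, 19466), -1) = Pow(20456, -1) = Rational(1, 20456)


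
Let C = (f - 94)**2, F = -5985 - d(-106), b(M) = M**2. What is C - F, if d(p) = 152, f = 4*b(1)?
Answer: 14237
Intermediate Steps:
f = 4 (f = 4*1**2 = 4*1 = 4)
F = -6137 (F = -5985 - 1*152 = -5985 - 152 = -6137)
C = 8100 (C = (4 - 94)**2 = (-90)**2 = 8100)
C - F = 8100 - 1*(-6137) = 8100 + 6137 = 14237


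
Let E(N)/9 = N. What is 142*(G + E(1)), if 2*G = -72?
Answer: -3834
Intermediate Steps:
G = -36 (G = (1/2)*(-72) = -36)
E(N) = 9*N
142*(G + E(1)) = 142*(-36 + 9*1) = 142*(-36 + 9) = 142*(-27) = -3834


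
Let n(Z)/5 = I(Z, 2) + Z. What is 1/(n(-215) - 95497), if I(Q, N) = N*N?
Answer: -1/96552 ≈ -1.0357e-5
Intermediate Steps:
I(Q, N) = N²
n(Z) = 20 + 5*Z (n(Z) = 5*(2² + Z) = 5*(4 + Z) = 20 + 5*Z)
1/(n(-215) - 95497) = 1/((20 + 5*(-215)) - 95497) = 1/((20 - 1075) - 95497) = 1/(-1055 - 95497) = 1/(-96552) = -1/96552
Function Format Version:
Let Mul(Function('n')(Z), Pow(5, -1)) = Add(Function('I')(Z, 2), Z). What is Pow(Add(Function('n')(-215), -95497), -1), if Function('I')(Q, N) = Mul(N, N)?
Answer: Rational(-1, 96552) ≈ -1.0357e-5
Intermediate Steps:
Function('I')(Q, N) = Pow(N, 2)
Function('n')(Z) = Add(20, Mul(5, Z)) (Function('n')(Z) = Mul(5, Add(Pow(2, 2), Z)) = Mul(5, Add(4, Z)) = Add(20, Mul(5, Z)))
Pow(Add(Function('n')(-215), -95497), -1) = Pow(Add(Add(20, Mul(5, -215)), -95497), -1) = Pow(Add(Add(20, -1075), -95497), -1) = Pow(Add(-1055, -95497), -1) = Pow(-96552, -1) = Rational(-1, 96552)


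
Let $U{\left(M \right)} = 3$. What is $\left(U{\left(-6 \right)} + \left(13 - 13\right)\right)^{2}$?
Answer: $9$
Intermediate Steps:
$\left(U{\left(-6 \right)} + \left(13 - 13\right)\right)^{2} = \left(3 + \left(13 - 13\right)\right)^{2} = \left(3 + 0\right)^{2} = 3^{2} = 9$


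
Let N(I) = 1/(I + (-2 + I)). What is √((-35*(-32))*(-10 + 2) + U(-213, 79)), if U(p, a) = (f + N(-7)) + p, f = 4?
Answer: I*√146705/4 ≈ 95.755*I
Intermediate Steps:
N(I) = 1/(-2 + 2*I)
U(p, a) = 63/16 + p (U(p, a) = (4 + 1/(2*(-1 - 7))) + p = (4 + (½)/(-8)) + p = (4 + (½)*(-⅛)) + p = (4 - 1/16) + p = 63/16 + p)
√((-35*(-32))*(-10 + 2) + U(-213, 79)) = √((-35*(-32))*(-10 + 2) + (63/16 - 213)) = √(1120*(-8) - 3345/16) = √(-8960 - 3345/16) = √(-146705/16) = I*√146705/4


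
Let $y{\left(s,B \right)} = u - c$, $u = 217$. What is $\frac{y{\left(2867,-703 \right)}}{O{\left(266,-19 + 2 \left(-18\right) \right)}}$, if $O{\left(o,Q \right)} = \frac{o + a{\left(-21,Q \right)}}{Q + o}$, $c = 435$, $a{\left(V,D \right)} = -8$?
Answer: $- \frac{22999}{129} \approx -178.29$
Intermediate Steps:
$O{\left(o,Q \right)} = \frac{-8 + o}{Q + o}$ ($O{\left(o,Q \right)} = \frac{o - 8}{Q + o} = \frac{-8 + o}{Q + o}$)
$y{\left(s,B \right)} = -218$ ($y{\left(s,B \right)} = 217 - 435 = -218$)
$\frac{y{\left(2867,-703 \right)}}{O{\left(266,-19 + 2 \left(-18\right) \right)}} = - \frac{218}{\frac{1}{\left(-19 + 2 \left(-18\right)\right) + 266} \left(-8 + 266\right)} = - \frac{218}{\frac{1}{\left(-19 - 36\right) + 266} \cdot 258} = - \frac{218}{\frac{1}{-55 + 266} \cdot 258} = - \frac{218}{\frac{1}{211} \cdot 258} = - \frac{218}{\frac{258}{211}} = \left(-218\right) \frac{211}{258} = - \frac{22999}{129}$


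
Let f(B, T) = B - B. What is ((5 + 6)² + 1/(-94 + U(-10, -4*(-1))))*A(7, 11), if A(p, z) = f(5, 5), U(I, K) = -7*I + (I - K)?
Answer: 0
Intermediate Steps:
f(B, T) = 0
U(I, K) = -K - 6*I
A(p, z) = 0
((5 + 6)² + 1/(-94 + U(-10, -4*(-1))))*A(7, 11) = ((5 + 6)² + 1/(-94 + (-(-4)*(-1) - 6*(-10))))*0 = (11² + 1/(-94 + (-1*4 + 60)))*0 = (121 + 1/(-94 + (-4 + 60)))*0 = (121 + 1/(-94 + 56))*0 = (121 + 1/(-38))*0 = (121 - 1/38)*0 = (4597/38)*0 = 0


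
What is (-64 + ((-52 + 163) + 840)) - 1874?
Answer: -987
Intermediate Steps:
(-64 + ((-52 + 163) + 840)) - 1874 = (-64 + (111 + 840)) - 1874 = (-64 + 951) - 1874 = 887 - 1874 = -987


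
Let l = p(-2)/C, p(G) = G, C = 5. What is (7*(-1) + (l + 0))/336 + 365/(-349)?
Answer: -626113/586320 ≈ -1.0679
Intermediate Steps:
l = -⅖ (l = -2/5 = -2*⅕ = -⅖ ≈ -0.40000)
(7*(-1) + (l + 0))/336 + 365/(-349) = (7*(-1) + (-⅖ + 0))/336 + 365/(-349) = (-7 - ⅖)*(1/336) + 365*(-1/349) = -37/5*1/336 - 365/349 = -37/1680 - 365/349 = -626113/586320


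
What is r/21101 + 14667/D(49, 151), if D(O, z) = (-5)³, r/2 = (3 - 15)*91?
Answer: -309761367/2637625 ≈ -117.44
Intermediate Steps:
r = -2184 (r = 2*((3 - 15)*91) = 2*(-12*91) = 2*(-1092) = -2184)
D(O, z) = -125
r/21101 + 14667/D(49, 151) = -2184/21101 + 14667/(-125) = -2184*1/21101 + 14667*(-1/125) = -2184/21101 - 14667/125 = -309761367/2637625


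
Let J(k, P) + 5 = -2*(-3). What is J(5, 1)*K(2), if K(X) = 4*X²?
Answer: 16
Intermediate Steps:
J(k, P) = 1 (J(k, P) = -5 - 2*(-3) = -5 + 6 = 1)
J(5, 1)*K(2) = 1*(4*2²) = 1*(4*4) = 1*16 = 16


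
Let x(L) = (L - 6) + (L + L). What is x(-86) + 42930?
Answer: 42666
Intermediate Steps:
x(L) = -6 + 3*L (x(L) = (-6 + L) + 2*L = -6 + 3*L)
x(-86) + 42930 = (-6 + 3*(-86)) + 42930 = (-6 - 258) + 42930 = -264 + 42930 = 42666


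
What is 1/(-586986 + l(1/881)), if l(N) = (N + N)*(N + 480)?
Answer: -776161/455594794984 ≈ -1.7036e-6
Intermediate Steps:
l(N) = 2*N*(480 + N) (l(N) = (2*N)*(480 + N) = 2*N*(480 + N))
1/(-586986 + l(1/881)) = 1/(-586986 + 2*(480 + 1/881)/881) = 1/(-586986 + 2*(1/881)*(480 + 1/881)) = 1/(-586986 + 2*(1/881)*(422881/881)) = 1/(-586986 + 845762/776161) = 1/(-455594794984/776161) = -776161/455594794984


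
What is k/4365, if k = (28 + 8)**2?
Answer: 144/485 ≈ 0.29691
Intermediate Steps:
k = 1296 (k = 36**2 = 1296)
k/4365 = 1296/4365 = 1296*(1/4365) = 144/485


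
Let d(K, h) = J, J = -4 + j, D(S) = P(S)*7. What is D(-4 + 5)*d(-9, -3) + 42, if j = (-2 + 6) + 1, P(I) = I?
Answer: 49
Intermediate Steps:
j = 5 (j = 4 + 1 = 5)
D(S) = 7*S (D(S) = S*7 = 7*S)
J = 1 (J = -4 + 5 = 1)
d(K, h) = 1
D(-4 + 5)*d(-9, -3) + 42 = (7*(-4 + 5))*1 + 42 = (7*1)*1 + 42 = 7*1 + 42 = 7 + 42 = 49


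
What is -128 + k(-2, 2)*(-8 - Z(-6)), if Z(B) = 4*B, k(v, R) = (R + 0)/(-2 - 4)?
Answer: -400/3 ≈ -133.33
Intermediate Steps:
k(v, R) = -R/6 (k(v, R) = R/(-6) = R*(-⅙) = -R/6)
-128 + k(-2, 2)*(-8 - Z(-6)) = -128 + (-⅙*2)*(-8 - 4*(-6)) = -128 - (-8 - 1*(-24))/3 = -128 - (-8 + 24)/3 = -128 - ⅓*16 = -128 - 16/3 = -400/3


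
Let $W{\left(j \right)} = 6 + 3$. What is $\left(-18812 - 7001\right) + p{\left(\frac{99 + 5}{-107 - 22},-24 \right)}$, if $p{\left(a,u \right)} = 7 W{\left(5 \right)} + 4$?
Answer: $-25746$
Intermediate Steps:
$W{\left(j \right)} = 9$
$p{\left(a,u \right)} = 67$ ($p{\left(a,u \right)} = 7 \cdot 9 + 4 = 63 + 4 = 67$)
$\left(-18812 - 7001\right) + p{\left(\frac{99 + 5}{-107 - 22},-24 \right)} = \left(-18812 - 7001\right) + 67 = -25813 + 67 = -25746$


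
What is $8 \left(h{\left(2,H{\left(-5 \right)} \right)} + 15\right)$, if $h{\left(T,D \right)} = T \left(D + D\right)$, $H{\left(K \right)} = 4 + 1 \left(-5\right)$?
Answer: $88$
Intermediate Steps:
$H{\left(K \right)} = -1$ ($H{\left(K \right)} = 4 - 5 = -1$)
$h{\left(T,D \right)} = 2 D T$ ($h{\left(T,D \right)} = T 2 D = 2 D T$)
$8 \left(h{\left(2,H{\left(-5 \right)} \right)} + 15\right) = 8 \left(2 \left(-1\right) 2 + 15\right) = 8 \left(-4 + 15\right) = 8 \cdot 11 = 88$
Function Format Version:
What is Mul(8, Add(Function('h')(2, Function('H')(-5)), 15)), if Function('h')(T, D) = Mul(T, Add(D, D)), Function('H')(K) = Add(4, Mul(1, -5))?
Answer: 88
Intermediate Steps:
Function('H')(K) = -1 (Function('H')(K) = Add(4, -5) = -1)
Function('h')(T, D) = Mul(2, D, T) (Function('h')(T, D) = Mul(T, Mul(2, D)) = Mul(2, D, T))
Mul(8, Add(Function('h')(2, Function('H')(-5)), 15)) = Mul(8, Add(Mul(2, -1, 2), 15)) = Mul(8, Add(-4, 15)) = Mul(8, 11) = 88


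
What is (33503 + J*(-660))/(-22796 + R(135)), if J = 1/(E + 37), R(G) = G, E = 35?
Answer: -200963/135966 ≈ -1.4780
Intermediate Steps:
J = 1/72 (J = 1/(35 + 37) = 1/72 ≈ 0.013889)
(33503 + J*(-660))/(-22796 + R(135)) = (33503 + (1/72)*(-660))/(-22796 + 135) = (33503 - 55/6)/(-22661) = (200963/6)*(-1/22661) = -200963/135966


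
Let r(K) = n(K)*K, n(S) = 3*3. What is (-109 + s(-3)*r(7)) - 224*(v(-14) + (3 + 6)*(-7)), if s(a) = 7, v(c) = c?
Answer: 17580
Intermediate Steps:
n(S) = 9
r(K) = 9*K
(-109 + s(-3)*r(7)) - 224*(v(-14) + (3 + 6)*(-7)) = (-109 + 7*(9*7)) - 224*(-14 + (3 + 6)*(-7)) = (-109 + 7*63) - 224*(-14 + 9*(-7)) = (-109 + 441) - 224*(-14 - 63) = 332 - 224*(-77) = 332 + 17248 = 17580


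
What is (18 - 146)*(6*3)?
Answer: -2304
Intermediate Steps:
(18 - 146)*(6*3) = -128*18 = -2304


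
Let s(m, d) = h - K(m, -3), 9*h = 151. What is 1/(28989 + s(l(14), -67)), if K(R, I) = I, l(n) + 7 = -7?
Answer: 9/261079 ≈ 3.4472e-5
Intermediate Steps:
l(n) = -14 (l(n) = -7 - 7 = -14)
h = 151/9 (h = (1/9)*151 = 151/9 ≈ 16.778)
s(m, d) = 178/9 (s(m, d) = 151/9 - 1*(-3) = 151/9 + 3 = 178/9)
1/(28989 + s(l(14), -67)) = 1/(28989 + 178/9) = 1/(261079/9) = 9/261079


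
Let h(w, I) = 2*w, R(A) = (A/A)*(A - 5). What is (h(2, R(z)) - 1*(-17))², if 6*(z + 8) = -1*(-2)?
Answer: 441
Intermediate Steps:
z = -23/3 (z = -8 + (-1*(-2))/6 = -8 + (⅙)*2 = -8 + ⅓ = -23/3 ≈ -7.6667)
R(A) = -5 + A (R(A) = 1*(-5 + A) = -5 + A)
(h(2, R(z)) - 1*(-17))² = (2*2 - 1*(-17))² = (4 + 17)² = 21² = 441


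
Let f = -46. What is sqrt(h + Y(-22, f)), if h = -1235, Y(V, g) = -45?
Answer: 16*I*sqrt(5) ≈ 35.777*I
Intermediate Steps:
sqrt(h + Y(-22, f)) = sqrt(-1235 - 45) = sqrt(-1280) = 16*I*sqrt(5)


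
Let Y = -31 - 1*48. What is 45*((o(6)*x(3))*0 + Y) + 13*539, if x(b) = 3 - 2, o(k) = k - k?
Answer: 3452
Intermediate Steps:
o(k) = 0
x(b) = 1
Y = -79 (Y = -31 - 48 = -79)
45*((o(6)*x(3))*0 + Y) + 13*539 = 45*((0*1)*0 - 79) + 13*539 = 45*(0*0 - 79) + 7007 = 45*(0 - 79) + 7007 = 45*(-79) + 7007 = -3555 + 7007 = 3452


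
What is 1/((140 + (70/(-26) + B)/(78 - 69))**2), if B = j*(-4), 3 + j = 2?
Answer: 13689/268861609 ≈ 5.0915e-5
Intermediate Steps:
j = -1 (j = -3 + 2 = -1)
B = 4 (B = -1*(-4) = 4)
1/((140 + (70/(-26) + B)/(78 - 69))**2) = 1/((140 + (70/(-26) + 4)/(78 - 69))**2) = 1/((140 + (70*(-1/26) + 4)/9)**2) = 1/((140 + (-35/13 + 4)*(1/9))**2) = 1/((140 + (17/13)*(1/9))**2) = 1/((140 + 17/117)**2) = 1/((16397/117)**2) = 1/(268861609/13689) = 13689/268861609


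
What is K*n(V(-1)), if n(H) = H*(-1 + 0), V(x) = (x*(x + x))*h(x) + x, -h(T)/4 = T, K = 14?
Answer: -98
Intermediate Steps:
h(T) = -4*T
V(x) = x - 8*x³ (V(x) = (x*(x + x))*(-4*x) + x = (x*(2*x))*(-4*x) + x = (2*x²)*(-4*x) + x = -8*x³ + x = x - 8*x³)
n(H) = -H (n(H) = H*(-1) = -H)
K*n(V(-1)) = 14*(-(-1 - 8*(-1)³)) = 14*(-(-1 - 8*(-1))) = 14*(-(-1 + 8)) = 14*(-1*7) = 14*(-7) = -98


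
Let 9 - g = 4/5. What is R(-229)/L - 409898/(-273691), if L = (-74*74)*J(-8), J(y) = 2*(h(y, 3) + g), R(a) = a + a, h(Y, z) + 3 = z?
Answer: 92342035563/61448008556 ≈ 1.5028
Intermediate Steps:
h(Y, z) = -3 + z
R(a) = 2*a
g = 41/5 (g = 9 - 4/5 = 41/5 ≈ 8.2000)
J(y) = 82/5 (J(y) = 2*((-3 + 3) + 41/5) = 2*(0 + 41/5) = 2*(41/5) = 82/5)
L = -449032/5 (L = -74*74*(82/5) = -5476*82/5 = -449032/5 ≈ -89806.)
R(-229)/L - 409898/(-273691) = (2*(-229))/(-449032/5) - 409898/(-273691) = -458*(-5/449032) - 409898*(-1/273691) = 1145/224516 + 409898/273691 = 92342035563/61448008556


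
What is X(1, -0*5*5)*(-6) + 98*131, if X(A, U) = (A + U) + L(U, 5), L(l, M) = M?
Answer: 12802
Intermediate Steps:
X(A, U) = 5 + A + U (X(A, U) = (A + U) + 5 = 5 + A + U)
X(1, -0*5*5)*(-6) + 98*131 = (5 + 1 - 0*5*5)*(-6) + 98*131 = (5 + 1 - 4*0*5)*(-6) + 12838 = (5 + 1 + 0*5)*(-6) + 12838 = (5 + 1 + 0)*(-6) + 12838 = 6*(-6) + 12838 = -36 + 12838 = 12802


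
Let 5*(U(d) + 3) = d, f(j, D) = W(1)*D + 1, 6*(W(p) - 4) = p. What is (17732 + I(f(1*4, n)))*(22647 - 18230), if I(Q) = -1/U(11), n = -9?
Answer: 313311061/4 ≈ 7.8328e+7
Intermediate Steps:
W(p) = 4 + p/6
f(j, D) = 1 + 25*D/6 (f(j, D) = (4 + (1/6)*1)*D + 1 = (4 + 1/6)*D + 1 = 25*D/6 + 1 = 1 + 25*D/6)
U(d) = -3 + d/5
I(Q) = 5/4 (I(Q) = -1/(-3 + (1/5)*11) = -1/(-3 + 11/5) = -1/(-4/5) = -1*(-5/4) = 5/4)
(17732 + I(f(1*4, n)))*(22647 - 18230) = (17732 + 5/4)*(22647 - 18230) = (70933/4)*4417 = 313311061/4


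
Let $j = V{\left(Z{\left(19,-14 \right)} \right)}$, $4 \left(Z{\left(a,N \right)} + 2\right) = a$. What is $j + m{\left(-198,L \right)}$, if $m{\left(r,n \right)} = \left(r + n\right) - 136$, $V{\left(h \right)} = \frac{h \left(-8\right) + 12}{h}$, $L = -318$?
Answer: $- \frac{7212}{11} \approx -655.64$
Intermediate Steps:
$Z{\left(a,N \right)} = -2 + \frac{a}{4}$
$V{\left(h \right)} = \frac{12 - 8 h}{h}$ ($V{\left(h \right)} = \frac{- 8 h + 12}{h} = \frac{12 - 8 h}{h}$)
$j = - \frac{40}{11}$ ($j = -8 + \frac{12}{-2 + \frac{1}{4} \cdot 19} = -8 + \frac{12}{-2 + \frac{19}{4}} = -8 + \frac{12}{\frac{11}{4}} = -8 + 12 \cdot \frac{4}{11} = -8 + \frac{48}{11} = - \frac{40}{11} \approx -3.6364$)
$m{\left(r,n \right)} = -136 + n + r$ ($m{\left(r,n \right)} = \left(n + r\right) - 136 = -136 + n + r$)
$j + m{\left(-198,L \right)} = - \frac{40}{11} - 652 = - \frac{7212}{11}$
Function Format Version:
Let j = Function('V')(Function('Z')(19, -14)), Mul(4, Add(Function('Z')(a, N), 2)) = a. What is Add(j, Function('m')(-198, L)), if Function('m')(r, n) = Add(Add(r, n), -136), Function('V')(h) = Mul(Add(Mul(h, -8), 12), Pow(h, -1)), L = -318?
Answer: Rational(-7212, 11) ≈ -655.64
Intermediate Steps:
Function('Z')(a, N) = Add(-2, Mul(Rational(1, 4), a))
Function('V')(h) = Mul(Pow(h, -1), Add(12, Mul(-8, h))) (Function('V')(h) = Mul(Add(Mul(-8, h), 12), Pow(h, -1)) = Mul(Add(12, Mul(-8, h)), Pow(h, -1)) = Mul(Pow(h, -1), Add(12, Mul(-8, h))))
j = Rational(-40, 11) (j = Add(-8, Mul(12, Pow(Add(-2, Mul(Rational(1, 4), 19)), -1))) = Add(-8, Mul(12, Pow(Add(-2, Rational(19, 4)), -1))) = Add(-8, Mul(12, Pow(Rational(11, 4), -1))) = Add(-8, Mul(12, Rational(4, 11))) = Add(-8, Rational(48, 11)) = Rational(-40, 11) ≈ -3.6364)
Function('m')(r, n) = Add(-136, n, r) (Function('m')(r, n) = Add(Add(n, r), -136) = Add(-136, n, r))
Add(j, Function('m')(-198, L)) = Add(Rational(-40, 11), Add(-136, -318, -198)) = Add(Rational(-40, 11), -652) = Rational(-7212, 11)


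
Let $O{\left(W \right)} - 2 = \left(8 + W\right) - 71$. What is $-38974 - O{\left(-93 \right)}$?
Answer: $-38820$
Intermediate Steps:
$O{\left(W \right)} = -61 + W$ ($O{\left(W \right)} = 2 + \left(\left(8 + W\right) - 71\right) = 2 + \left(-63 + W\right) = -61 + W$)
$-38974 - O{\left(-93 \right)} = -38974 - \left(-61 - 93\right) = -38974 - -154 = -38974 + 154 = -38820$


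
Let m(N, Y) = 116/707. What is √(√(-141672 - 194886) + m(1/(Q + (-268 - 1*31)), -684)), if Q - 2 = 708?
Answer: √(82012 + 499849*I*√336558)/707 ≈ 17.034 + 17.029*I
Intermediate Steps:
Q = 710 (Q = 2 + 708 = 710)
m(N, Y) = 116/707 (m(N, Y) = 116*(1/707) = 116/707)
√(√(-141672 - 194886) + m(1/(Q + (-268 - 1*31)), -684)) = √(√(-141672 - 194886) + 116/707) = √(√(-336558) + 116/707) = √(I*√336558 + 116/707) = √(116/707 + I*√336558)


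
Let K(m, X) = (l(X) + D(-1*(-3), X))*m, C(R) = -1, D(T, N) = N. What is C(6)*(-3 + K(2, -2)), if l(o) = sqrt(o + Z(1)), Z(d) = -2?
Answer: 7 - 4*I ≈ 7.0 - 4.0*I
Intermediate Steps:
l(o) = sqrt(-2 + o) (l(o) = sqrt(o - 2) = sqrt(-2 + o))
K(m, X) = m*(X + sqrt(-2 + X)) (K(m, X) = (sqrt(-2 + X) + X)*m = (X + sqrt(-2 + X))*m = m*(X + sqrt(-2 + X)))
C(6)*(-3 + K(2, -2)) = -(-3 + 2*(-2 + sqrt(-2 - 2))) = -(-3 + 2*(-2 + sqrt(-4))) = -(-3 + 2*(-2 + 2*I)) = -(-3 + (-4 + 4*I)) = -(-7 + 4*I) = 7 - 4*I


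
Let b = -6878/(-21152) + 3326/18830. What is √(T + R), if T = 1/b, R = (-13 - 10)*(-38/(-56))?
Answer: I*√6661971589782929091/699525022 ≈ 3.6898*I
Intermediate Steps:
R = -437/28 (R = -(-874)*(-1)/56 = -23*19/28 = -437/28 ≈ -15.607)
b = 49966073/99573040 (b = -6878*(-1/21152) + 3326*(1/18830) = 3439/10576 + 1663/9415 = 49966073/99573040 ≈ 0.50180)
T = 99573040/49966073 (T = 1/(49966073/99573040) = 99573040/49966073 ≈ 1.9928)
√(T + R) = √(99573040/49966073 - 437/28) = √(-19047128781/1399050044) = I*√6661971589782929091/699525022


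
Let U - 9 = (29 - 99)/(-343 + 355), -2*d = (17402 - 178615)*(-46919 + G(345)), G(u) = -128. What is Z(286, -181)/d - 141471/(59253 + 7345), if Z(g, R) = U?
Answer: -65693831689345/30925615858566 ≈ -2.1243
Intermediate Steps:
d = -7584588011/2 (d = -(17402 - 178615)*(-46919 - 128)/2 = -(-161213)*(-47047)/2 = -½*7584588011 = -7584588011/2 ≈ -3.7923e+9)
U = 19/6 (U = 9 + (29 - 99)/(-343 + 355) = 9 - 70/12 = 9 - 70*1/12 = 9 - 35/6 = 19/6 ≈ 3.1667)
Z(g, R) = 19/6
Z(286, -181)/d - 141471/(59253 + 7345) = 19/(6*(-7584588011/2)) - 141471/(59253 + 7345) = (19/6)*(-2/7584588011) - 141471/66598 = -19/22753764033 - 141471*1/66598 = -19/22753764033 - 141471/66598 = -65693831689345/30925615858566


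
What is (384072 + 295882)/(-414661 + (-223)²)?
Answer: -10967/5886 ≈ -1.8632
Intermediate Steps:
(384072 + 295882)/(-414661 + (-223)²) = 679954/(-414661 + 49729) = 679954/(-364932) = 679954*(-1/364932) = -10967/5886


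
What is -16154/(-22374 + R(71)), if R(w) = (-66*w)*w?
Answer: 8077/177540 ≈ 0.045494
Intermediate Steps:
R(w) = -66*w**2
-16154/(-22374 + R(71)) = -16154/(-22374 - 66*71**2) = -16154/(-22374 - 66*5041) = -16154/(-22374 - 332706) = -16154/(-355080) = -16154*(-1/355080) = 8077/177540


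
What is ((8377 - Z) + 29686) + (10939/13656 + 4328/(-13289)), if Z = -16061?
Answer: 9822216649619/181474584 ≈ 54125.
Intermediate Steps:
((8377 - Z) + 29686) + (10939/13656 + 4328/(-13289)) = ((8377 - 1*(-16061)) + 29686) + (10939/13656 + 4328/(-13289)) = ((8377 + 16061) + 29686) + (10939*(1/13656) + 4328*(-1/13289)) = (24438 + 29686) + (10939/13656 - 4328/13289) = 54124 + 86265203/181474584 = 9822216649619/181474584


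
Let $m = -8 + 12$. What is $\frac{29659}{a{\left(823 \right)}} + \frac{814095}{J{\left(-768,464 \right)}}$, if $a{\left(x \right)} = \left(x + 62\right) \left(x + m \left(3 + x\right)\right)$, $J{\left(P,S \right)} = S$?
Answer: $\frac{2973410269301}{1694711280} \approx 1754.5$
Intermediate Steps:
$m = 4$
$a{\left(x \right)} = \left(12 + 5 x\right) \left(62 + x\right)$ ($a{\left(x \right)} = \left(x + 62\right) \left(x + 4 \left(3 + x\right)\right) = \left(62 + x\right) \left(x + \left(12 + 4 x\right)\right) = \left(62 + x\right) \left(12 + 5 x\right) = \left(12 + 5 x\right) \left(62 + x\right)$)
$\frac{29659}{a{\left(823 \right)}} + \frac{814095}{J{\left(-768,464 \right)}} = \frac{29659}{744 + 5 \cdot 823^{2} + 322 \cdot 823} + \frac{814095}{464} = \frac{29659}{744 + 5 \cdot 677329 + 265006} + 814095 \cdot \frac{1}{464} = \frac{29659}{744 + 3386645 + 265006} + \frac{814095}{464} = \frac{29659}{3652395} + \frac{814095}{464} = \frac{2973410269301}{1694711280}$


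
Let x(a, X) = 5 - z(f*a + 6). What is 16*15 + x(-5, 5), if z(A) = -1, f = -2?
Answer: 246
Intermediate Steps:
x(a, X) = 6 (x(a, X) = 5 - 1*(-1) = 5 + 1 = 6)
16*15 + x(-5, 5) = 16*15 + 6 = 240 + 6 = 246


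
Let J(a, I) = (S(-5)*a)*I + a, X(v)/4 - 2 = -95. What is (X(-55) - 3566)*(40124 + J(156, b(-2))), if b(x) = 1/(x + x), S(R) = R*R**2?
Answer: -177820390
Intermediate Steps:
S(R) = R**3
b(x) = 1/(2*x)
X(v) = -372 (X(v) = 8 + 4*(-95) = 8 - 380 = -372)
J(a, I) = a - 125*I*a (J(a, I) = ((-5)**3*a)*I + a = (-125*a)*I + a = -125*I*a + a = a - 125*I*a)
(X(-55) - 3566)*(40124 + J(156, b(-2))) = (-372 - 3566)*(40124 + 156*(1 - 125/(2*(-2)))) = -3938*(40124 + 156*(1 - 125*(-1)/(2*2))) = -3938*(40124 + 156*(1 - 125*(-1/4))) = -3938*(40124 + 156*(1 + 125/4)) = -3938*(40124 + 156*(129/4)) = -3938*(40124 + 5031) = -3938*45155 = -177820390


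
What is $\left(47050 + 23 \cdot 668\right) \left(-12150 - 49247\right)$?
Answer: $-3832032358$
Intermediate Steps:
$\left(47050 + 23 \cdot 668\right) \left(-12150 - 49247\right) = \left(47050 + 15364\right) \left(-61397\right) = 62414 \left(-61397\right) = -3832032358$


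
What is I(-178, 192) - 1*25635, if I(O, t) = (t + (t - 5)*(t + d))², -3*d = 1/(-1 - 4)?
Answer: 293354039254/225 ≈ 1.3038e+9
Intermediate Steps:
d = 1/15 (d = -1/(3*(-1 - 4)) = -⅓/(-5) = -⅓*(-⅕) = 1/15 ≈ 0.066667)
I(O, t) = (t + (-5 + t)*(1/15 + t))² (I(O, t) = (t + (t - 5)*(t + 1/15))² = (t + (-5 + t)*(1/15 + t))²)
I(-178, 192) - 1*25635 = (5 - 15*192² + 59*192)²/225 - 1*25635 = (5 - 15*36864 + 11328)²/225 - 25635 = (5 - 552960 + 11328)²/225 - 25635 = (1/225)*(-541627)² - 25635 = (1/225)*293359807129 - 25635 = 293359807129/225 - 25635 = 293354039254/225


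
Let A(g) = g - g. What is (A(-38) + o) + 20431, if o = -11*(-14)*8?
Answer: 21663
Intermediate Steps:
o = 1232 (o = 154*8 = 1232)
A(g) = 0
(A(-38) + o) + 20431 = (0 + 1232) + 20431 = 1232 + 20431 = 21663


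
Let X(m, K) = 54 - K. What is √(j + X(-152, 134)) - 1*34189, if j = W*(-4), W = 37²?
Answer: -34189 + 2*I*√1389 ≈ -34189.0 + 74.539*I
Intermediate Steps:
W = 1369
j = -5476 (j = 1369*(-4) = -5476)
√(j + X(-152, 134)) - 1*34189 = √(-5476 + (54 - 1*134)) - 1*34189 = √(-5476 + (54 - 134)) - 34189 = √(-5476 - 80) - 34189 = √(-5556) - 34189 = 2*I*√1389 - 34189 = -34189 + 2*I*√1389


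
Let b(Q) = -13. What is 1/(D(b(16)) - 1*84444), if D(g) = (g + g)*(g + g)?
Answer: -1/83768 ≈ -1.1938e-5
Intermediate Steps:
D(g) = 4*g² (D(g) = (2*g)*(2*g) = 4*g²)
1/(D(b(16)) - 1*84444) = 1/(4*(-13)² - 1*84444) = 1/(4*169 - 84444) = 1/(676 - 84444) = 1/(-83768) = -1/83768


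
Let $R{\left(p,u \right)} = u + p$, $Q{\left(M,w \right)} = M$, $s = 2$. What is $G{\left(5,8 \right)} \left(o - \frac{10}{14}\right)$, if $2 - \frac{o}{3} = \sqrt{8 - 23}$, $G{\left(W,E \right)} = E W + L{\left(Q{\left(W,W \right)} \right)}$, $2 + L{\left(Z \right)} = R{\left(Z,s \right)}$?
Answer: $\frac{1665}{7} - 135 i \sqrt{15} \approx 237.86 - 522.85 i$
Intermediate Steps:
$R{\left(p,u \right)} = p + u$
$L{\left(Z \right)} = Z$ ($L{\left(Z \right)} = -2 + \left(Z + 2\right) = -2 + \left(2 + Z\right) = Z$)
$G{\left(W,E \right)} = W + E W$ ($G{\left(W,E \right)} = E W + W = W + E W$)
$o = 6 - 3 i \sqrt{15}$ ($o = 6 - 3 \sqrt{8 - 23} = 6 - 3 \sqrt{-15} = 6 - 3 i \sqrt{15} \approx 6.0 - 11.619 i$)
$G{\left(5,8 \right)} \left(o - \frac{10}{14}\right) = 5 \left(1 + 8\right) \left(\left(6 - 3 i \sqrt{15}\right) - \frac{10}{14}\right) = 5 \cdot 9 \left(\left(6 - 3 i \sqrt{15}\right) - \frac{5}{7}\right) = 45 \left(\left(6 - 3 i \sqrt{15}\right) - \frac{5}{7}\right) = 45 \left(\frac{37}{7} - 3 i \sqrt{15}\right) = \frac{1665}{7} - 135 i \sqrt{15}$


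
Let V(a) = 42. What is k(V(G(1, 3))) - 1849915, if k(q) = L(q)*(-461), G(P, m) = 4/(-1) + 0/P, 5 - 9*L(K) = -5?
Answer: -16653845/9 ≈ -1.8504e+6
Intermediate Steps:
L(K) = 10/9 (L(K) = 5/9 - 1/9*(-5) = 5/9 + 5/9 = 10/9)
G(P, m) = -4 (G(P, m) = 4*(-1) + 0 = -4 + 0 = -4)
k(q) = -4610/9 (k(q) = (10/9)*(-461) = -4610/9)
k(V(G(1, 3))) - 1849915 = -4610/9 - 1849915 = -16653845/9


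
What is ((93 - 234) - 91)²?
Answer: 53824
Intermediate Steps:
((93 - 234) - 91)² = (-141 - 91)² = (-232)² = 53824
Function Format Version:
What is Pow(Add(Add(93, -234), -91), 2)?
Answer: 53824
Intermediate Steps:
Pow(Add(Add(93, -234), -91), 2) = Pow(Add(-141, -91), 2) = Pow(-232, 2) = 53824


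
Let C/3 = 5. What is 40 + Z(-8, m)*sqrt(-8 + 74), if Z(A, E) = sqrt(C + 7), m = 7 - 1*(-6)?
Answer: 40 + 22*sqrt(3) ≈ 78.105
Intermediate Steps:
C = 15 (C = 3*5 = 15)
m = 13 (m = 7 + 6 = 13)
Z(A, E) = sqrt(22) (Z(A, E) = sqrt(15 + 7) = sqrt(22))
40 + Z(-8, m)*sqrt(-8 + 74) = 40 + sqrt(22)*sqrt(-8 + 74) = 40 + sqrt(22)*sqrt(66) = 40 + 22*sqrt(3)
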